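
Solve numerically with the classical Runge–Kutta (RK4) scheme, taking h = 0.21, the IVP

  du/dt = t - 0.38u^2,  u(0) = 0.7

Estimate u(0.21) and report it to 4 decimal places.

RK4: k1 = f(t_n, u_n); k2 = f(t_n + h/2, u_n + (h/2)·k1); k3 = f(t_n + h/2, u_n + (h/2)·k2); k4 = f(t_n + h, u_n + h·k3); u_{n+1} = u_n + (h/6)·(k1 + 2k2 + 2k3 + k4).
t=0.000000, u=0.700000:
  k1 = f(0.000000, 0.700000) = -0.186200
  k2 = f(0.105000, 0.680449) = -0.070944
  k3 = f(0.105000, 0.692551) = -0.077258
  k4 = f(0.210000, 0.683776) = 0.032331
  u ← 0.700000 + (0.21/6)·(k1 + 2k2 + 2k3 + k4) = 0.684240
u(0.21) ≈ 0.6842

0.6842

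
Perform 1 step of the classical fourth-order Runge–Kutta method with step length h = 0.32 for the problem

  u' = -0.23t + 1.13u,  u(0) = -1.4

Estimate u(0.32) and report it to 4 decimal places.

RK4: k1 = f(t_n, u_n); k2 = f(t_n + h/2, u_n + (h/2)·k1); k3 = f(t_n + h/2, u_n + (h/2)·k2); k4 = f(t_n + h, u_n + h·k3); u_{n+1} = u_n + (h/6)·(k1 + 2k2 + 2k3 + k4).
t=0.000000, u=-1.400000:
  k1 = f(0.000000, -1.400000) = -1.582000
  k2 = f(0.160000, -1.653120) = -1.904826
  k3 = f(0.160000, -1.704772) = -1.963192
  k4 = f(0.320000, -2.028222) = -2.365490
  u ← -1.400000 + (0.32/6)·(k1 + 2k2 + 2k3 + k4) = -2.023121
u(0.32) ≈ -2.0231

-2.0231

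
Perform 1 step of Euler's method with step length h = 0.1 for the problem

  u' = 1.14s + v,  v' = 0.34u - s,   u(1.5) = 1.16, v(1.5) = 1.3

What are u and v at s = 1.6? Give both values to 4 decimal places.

Euler on (u,v): u_{n+1} = u_n + h·u', v_{n+1} = v_n + h·v'.
1.500000: (1.160000, 1.300000); f=(3.010000, -1.105600) → (1.461000, 1.189440)
(u(1.6), v(1.6)) ≈ (1.4610, 1.1894)

1.4610, 1.1894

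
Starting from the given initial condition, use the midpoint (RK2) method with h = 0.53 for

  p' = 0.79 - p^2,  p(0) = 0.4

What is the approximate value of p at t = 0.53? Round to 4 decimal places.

Midpoint: k1 = f(t_n, p_n); k2 = f(t_n + h/2, p_n + (h/2)·k1); p_{n+1} = p_n + h·k2.
t=0.000000, p=0.400000:
  k1 = f(0.000000, 0.400000) = 0.630000
  k2 = f(0.265000, 0.566950) = 0.468568
  p ← 0.400000 + 0.53·0.468568 = 0.648341
p(0.53) ≈ 0.6483

0.6483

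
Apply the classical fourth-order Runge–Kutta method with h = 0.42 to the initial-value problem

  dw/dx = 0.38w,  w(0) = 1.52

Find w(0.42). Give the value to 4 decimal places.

RK4: k1 = f(x_n, w_n); k2 = f(x_n + h/2, w_n + (h/2)·k1); k3 = f(x_n + h/2, w_n + (h/2)·k2); k4 = f(x_n + h, w_n + h·k3); w_{n+1} = w_n + (h/6)·(k1 + 2k2 + 2k3 + k4).
x=0.000000, w=1.520000:
  k1 = f(0.000000, 1.520000) = 0.577600
  k2 = f(0.210000, 1.641296) = 0.623692
  k3 = f(0.210000, 1.650975) = 0.627371
  k4 = f(0.420000, 1.783496) = 0.677728
  w ← 1.520000 + (0.42/6)·(k1 + 2k2 + 2k3 + k4) = 1.783022
w(0.42) ≈ 1.7830

1.7830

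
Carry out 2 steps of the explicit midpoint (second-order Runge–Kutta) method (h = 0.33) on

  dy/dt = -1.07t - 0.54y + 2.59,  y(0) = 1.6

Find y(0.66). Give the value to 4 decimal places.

2.3402

Midpoint: k1 = f(t_n, y_n); k2 = f(t_n + h/2, y_n + (h/2)·k1); y_{n+1} = y_n + h·k2.
t=0.000000, y=1.600000:
  k1 = f(0.000000, 1.600000) = 1.726000
  k2 = f(0.165000, 1.884790) = 1.395663
  y ← 1.600000 + 0.33·1.395663 = 2.060569
t=0.330000, y=2.060569:
  k1 = f(0.330000, 2.060569) = 1.124193
  k2 = f(0.495000, 2.246061) = 0.847477
  y ← 2.060569 + 0.33·0.847477 = 2.340236
y(0.66) ≈ 2.3402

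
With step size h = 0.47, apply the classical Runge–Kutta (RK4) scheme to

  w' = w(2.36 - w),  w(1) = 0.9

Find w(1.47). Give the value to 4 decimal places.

1.5369

RK4: k1 = f(x_n, w_n); k2 = f(x_n + h/2, w_n + (h/2)·k1); k3 = f(x_n + h/2, w_n + (h/2)·k2); k4 = f(x_n + h, w_n + h·k3); w_{n+1} = w_n + (h/6)·(k1 + 2k2 + 2k3 + k4).
x=1.000000, w=0.900000:
  k1 = f(1.000000, 0.900000) = 1.314000
  k2 = f(1.235000, 1.208790) = 1.391571
  k3 = f(1.235000, 1.227019) = 1.390189
  k4 = f(1.470000, 1.553389) = 1.252981
  w ← 0.900000 + (0.47/6)·(k1 + 2k2 + 2k3 + k4) = 1.536889
w(1.47) ≈ 1.5369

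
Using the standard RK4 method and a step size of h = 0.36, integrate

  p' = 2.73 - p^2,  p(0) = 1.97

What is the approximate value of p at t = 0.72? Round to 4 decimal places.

RK4: k1 = f(t_n, p_n); k2 = f(t_n + h/2, p_n + (h/2)·k1); k3 = f(t_n + h/2, p_n + (h/2)·k2); k4 = f(t_n + h, p_n + h·k3); p_{n+1} = p_n + (h/6)·(k1 + 2k2 + 2k3 + k4).
t=0.000000, p=1.970000:
  k1 = f(0.000000, 1.970000) = -1.150900
  k2 = f(0.180000, 1.762838) = -0.377598
  k3 = f(0.180000, 1.902032) = -0.887727
  k4 = f(0.360000, 1.650418) = 0.006120
  p ← 1.970000 + (0.36/6)·(k1 + 2k2 + 2k3 + k4) = 1.749474
t=0.360000, p=1.749474:
  k1 = f(0.360000, 1.749474) = -0.330660
  k2 = f(0.540000, 1.689955) = -0.125949
  k3 = f(0.540000, 1.726803) = -0.251850
  k4 = f(0.720000, 1.658808) = -0.021645
  p ← 1.749474 + (0.36/6)·(k1 + 2k2 + 2k3 + k4) = 1.683000
p(0.72) ≈ 1.6830

1.6830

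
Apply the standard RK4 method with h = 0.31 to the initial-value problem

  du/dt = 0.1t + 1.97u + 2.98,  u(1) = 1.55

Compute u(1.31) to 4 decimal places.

RK4: k1 = f(t_n, u_n); k2 = f(t_n + h/2, u_n + (h/2)·k1); k3 = f(t_n + h/2, u_n + (h/2)·k2); k4 = f(t_n + h, u_n + h·k3); u_{n+1} = u_n + (h/6)·(k1 + 2k2 + 2k3 + k4).
t=1.000000, u=1.550000:
  k1 = f(1.000000, 1.550000) = 6.133500
  k2 = f(1.155000, 2.500692) = 8.021864
  k3 = f(1.155000, 2.793389) = 8.598476
  k4 = f(1.310000, 4.215528) = 11.415589
  u ← 1.550000 + (0.31/6)·(k1 + 2k2 + 2k3 + k4) = 4.174138
u(1.31) ≈ 4.1741

4.1741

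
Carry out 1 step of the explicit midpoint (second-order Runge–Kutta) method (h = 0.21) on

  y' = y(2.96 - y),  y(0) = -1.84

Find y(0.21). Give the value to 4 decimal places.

-5.1684

Midpoint: k1 = f(x_n, y_n); k2 = f(x_n + h/2, y_n + (h/2)·k1); y_{n+1} = y_n + h·k2.
x=0.000000, y=-1.840000:
  k1 = f(0.000000, -1.840000) = -8.832000
  k2 = f(0.105000, -2.767360) = -15.849667
  y ← -1.840000 + 0.21·(-15.849667) = -5.168430
y(0.21) ≈ -5.1684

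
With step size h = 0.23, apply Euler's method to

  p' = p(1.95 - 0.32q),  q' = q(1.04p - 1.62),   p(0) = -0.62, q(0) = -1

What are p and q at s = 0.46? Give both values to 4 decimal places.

-1.4002, -0.1924

Euler on (p,q): p_{n+1} = p_n + h·p', q_{n+1} = q_n + h·q'.
0.000000: (-0.620000, -1.000000); f=(-1.407400, 2.264800) → (-0.943702, -0.479096)
0.230000: (-0.943702, -0.479096); f=(-1.984899, 1.246344) → (-1.400229, -0.192437)
(p(0.46), q(0.46)) ≈ (-1.4002, -0.1924)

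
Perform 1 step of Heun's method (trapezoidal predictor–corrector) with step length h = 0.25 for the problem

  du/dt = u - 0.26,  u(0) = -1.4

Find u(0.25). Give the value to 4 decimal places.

-1.8669

Heun: k1 = f(t_n, u_n); k2 = f(t_n + h, u_n + h·k1); u_{n+1} = u_n + (h/2)·(k1 + k2).
t=0.000000, u=-1.400000:
  k1 = f(0.000000, -1.400000) = -1.660000
  k2 = f(0.250000, -1.815000) = -2.075000
  u ← -1.400000 + (0.25/2)·(-1.660000 + (-2.075000)) = -1.866875
u(0.25) ≈ -1.8669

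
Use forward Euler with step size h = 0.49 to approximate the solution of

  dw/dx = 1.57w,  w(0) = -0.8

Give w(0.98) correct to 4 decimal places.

-2.5043

Euler: w_{n+1} = w_n + h·f(x_n, w_n).
x=0.000000, w=-0.800000: f=-1.256000 → w ← -0.800000 + 0.49·(-1.256000) = -1.415440
x=0.490000, w=-1.415440: f=-2.222241 → w ← -1.415440 + 0.49·(-2.222241) = -2.504338
w(0.98) ≈ -2.5043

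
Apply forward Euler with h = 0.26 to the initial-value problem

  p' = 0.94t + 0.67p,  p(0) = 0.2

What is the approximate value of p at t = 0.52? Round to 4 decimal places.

0.3393

Euler: p_{n+1} = p_n + h·f(t_n, p_n).
t=0.000000, p=0.200000: f=0.134000 → p ← 0.200000 + 0.26·0.134000 = 0.234840
t=0.260000, p=0.234840: f=0.401743 → p ← 0.234840 + 0.26·0.401743 = 0.339293
p(0.52) ≈ 0.3393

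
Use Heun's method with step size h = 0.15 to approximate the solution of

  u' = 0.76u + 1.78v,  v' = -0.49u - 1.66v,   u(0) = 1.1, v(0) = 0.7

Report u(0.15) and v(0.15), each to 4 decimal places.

1.3960, 0.4651

Heun on (u,v): k1 = f(t_n, state_n); k2 = f(t_n + h, state_n + h·k1); state_{n+1} = state_n + (h/2)·(k1 + k2).
0.000000: (1.100000, 0.700000)
  k1 = (2.082000, -1.701000)
  predictor → (1.412300, 0.444850)
  k2 = (1.865181, -1.430478)
  → (1.396039, 0.465139)
(u(0.15), v(0.15)) ≈ (1.3960, 0.4651)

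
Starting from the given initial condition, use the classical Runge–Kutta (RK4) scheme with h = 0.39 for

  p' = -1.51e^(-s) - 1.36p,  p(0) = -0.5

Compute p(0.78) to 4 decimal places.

-0.6434

RK4: k1 = f(s_n, p_n); k2 = f(s_n + h/2, p_n + (h/2)·k1); k3 = f(s_n + h/2, p_n + (h/2)·k2); k4 = f(s_n + h, p_n + h·k3); p_{n+1} = p_n + (h/6)·(k1 + 2k2 + 2k3 + k4).
s=0.000000, p=-0.500000:
  k1 = f(0.000000, -0.500000) = -0.830000
  k2 = f(0.195000, -0.661850) = -0.342364
  k3 = f(0.195000, -0.566761) = -0.471685
  k4 = f(0.390000, -0.683957) = -0.092174
  p ← -0.500000 + (0.39/6)·(k1 + 2k2 + 2k3 + k4) = -0.665768
s=0.390000, p=-0.665768:
  k1 = f(0.390000, -0.665768) = -0.116912
  k2 = f(0.585000, -0.688566) = 0.095219
  k3 = f(0.585000, -0.647200) = 0.038962
  k4 = f(0.780000, -0.650573) = 0.192586
  p ← -0.665768 + (0.39/6)·(k1 + 2k2 + 2k3 + k4) = -0.643405
p(0.78) ≈ -0.6434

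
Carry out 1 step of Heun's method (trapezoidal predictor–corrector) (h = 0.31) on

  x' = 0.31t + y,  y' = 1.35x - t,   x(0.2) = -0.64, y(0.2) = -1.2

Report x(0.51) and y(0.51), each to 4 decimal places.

-1.0290, -1.6517

Heun on (x,y): k1 = f(t_n, state_n); k2 = f(t_n + h, state_n + h·k1); state_{n+1} = state_n + (h/2)·(k1 + k2).
0.200000: (-0.640000, -1.200000)
  k1 = (-1.138000, -1.064000)
  predictor → (-0.992780, -1.529840)
  k2 = (-1.371740, -1.850253)
  → (-1.029010, -1.651709)
(x(0.51), y(0.51)) ≈ (-1.0290, -1.6517)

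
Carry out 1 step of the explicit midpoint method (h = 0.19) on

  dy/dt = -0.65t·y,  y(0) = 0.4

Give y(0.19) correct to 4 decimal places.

Midpoint: k1 = f(t_n, y_n); k2 = f(t_n + h/2, y_n + (h/2)·k1); y_{n+1} = y_n + h·k2.
t=0.000000, y=0.400000:
  k1 = f(0.000000, 0.400000) = 0.000000
  k2 = f(0.095000, 0.400000) = -0.024700
  y ← 0.400000 + 0.19·(-0.024700) = 0.395307
y(0.19) ≈ 0.3953

0.3953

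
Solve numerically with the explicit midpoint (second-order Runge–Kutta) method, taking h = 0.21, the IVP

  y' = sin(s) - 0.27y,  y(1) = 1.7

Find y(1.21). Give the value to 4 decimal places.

Midpoint: k1 = f(s_n, y_n); k2 = f(s_n + h/2, y_n + (h/2)·k1); y_{n+1} = y_n + h·k2.
s=1.000000, y=1.700000:
  k1 = f(1.000000, 1.700000) = 0.382471
  k2 = f(1.105000, 1.740159) = 0.423621
  y ← 1.700000 + 0.21·0.423621 = 1.788960
y(1.21) ≈ 1.7890

1.7890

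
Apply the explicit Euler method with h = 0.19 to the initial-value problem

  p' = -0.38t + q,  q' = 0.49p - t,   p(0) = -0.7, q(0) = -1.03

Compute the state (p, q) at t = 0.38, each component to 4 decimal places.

Euler on (p,q): p_{n+1} = p_n + h·p', q_{n+1} = q_n + h·q'.
0.000000: (-0.700000, -1.030000); f=(-1.030000, -0.343000) → (-0.895700, -1.095170)
0.190000: (-0.895700, -1.095170); f=(-1.167370, -0.628893) → (-1.117500, -1.214660)
(p(0.38), q(0.38)) ≈ (-1.1175, -1.2147)

-1.1175, -1.2147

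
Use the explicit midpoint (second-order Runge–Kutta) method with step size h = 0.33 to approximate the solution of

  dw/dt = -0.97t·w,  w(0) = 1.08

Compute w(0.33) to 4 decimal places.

1.0230

Midpoint: k1 = f(t_n, w_n); k2 = f(t_n + h/2, w_n + (h/2)·k1); w_{n+1} = w_n + h·k2.
t=0.000000, w=1.080000:
  k1 = f(0.000000, 1.080000) = 0.000000
  k2 = f(0.165000, 1.080000) = -0.172854
  w ← 1.080000 + 0.33·(-0.172854) = 1.022958
w(0.33) ≈ 1.0230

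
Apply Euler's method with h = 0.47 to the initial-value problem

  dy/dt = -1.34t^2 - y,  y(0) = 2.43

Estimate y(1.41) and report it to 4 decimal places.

Euler: y_{n+1} = y_n + h·f(t_n, y_n).
t=0.000000, y=2.430000: f=-2.430000 → y ← 2.430000 + 0.47·(-2.430000) = 1.287900
t=0.470000, y=1.287900: f=-1.583906 → y ← 1.287900 + 0.47·(-1.583906) = 0.543464
t=0.940000, y=0.543464: f=-1.727488 → y ← 0.543464 + 0.47·(-1.727488) = -0.268455
y(1.41) ≈ -0.2685

-0.2685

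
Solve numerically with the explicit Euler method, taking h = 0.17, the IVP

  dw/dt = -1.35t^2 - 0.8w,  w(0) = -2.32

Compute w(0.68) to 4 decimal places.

-1.3804

Euler: w_{n+1} = w_n + h·f(t_n, w_n).
t=0.000000, w=-2.320000: f=1.856000 → w ← -2.320000 + 0.17·1.856000 = -2.004480
t=0.170000, w=-2.004480: f=1.564569 → w ← -2.004480 + 0.17·1.564569 = -1.738503
t=0.340000, w=-1.738503: f=1.234743 → w ← -1.738503 + 0.17·1.234743 = -1.528597
t=0.510000, w=-1.528597: f=0.871743 → w ← -1.528597 + 0.17·0.871743 = -1.380401
w(0.68) ≈ -1.3804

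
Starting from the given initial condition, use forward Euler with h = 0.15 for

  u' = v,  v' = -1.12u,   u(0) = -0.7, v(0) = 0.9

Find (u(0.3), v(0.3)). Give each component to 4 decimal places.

Euler on (u,v): u_{n+1} = u_n + h·u', v_{n+1} = v_n + h·v'.
0.000000: (-0.700000, 0.900000); f=(0.900000, 0.784000) → (-0.565000, 1.017600)
0.150000: (-0.565000, 1.017600); f=(1.017600, 0.632800) → (-0.412360, 1.112520)
(u(0.3), v(0.3)) ≈ (-0.4124, 1.1125)

-0.4124, 1.1125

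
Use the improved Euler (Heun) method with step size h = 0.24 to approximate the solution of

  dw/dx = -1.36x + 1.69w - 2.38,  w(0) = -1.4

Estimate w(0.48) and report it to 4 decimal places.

-5.0001

Heun: k1 = f(x_n, w_n); k2 = f(x_n + h, w_n + h·k1); w_{n+1} = w_n + (h/2)·(k1 + k2).
x=0.000000, w=-1.400000:
  k1 = f(0.000000, -1.400000) = -4.746000
  k2 = f(0.240000, -2.539040) = -6.997378
  w ← -1.400000 + (0.24/2)·(-4.746000 + (-6.997378)) = -2.809205
x=0.240000, w=-2.809205:
  k1 = f(0.240000, -2.809205) = -7.453957
  k2 = f(0.480000, -4.598155) = -10.803682
  w ← -2.809205 + (0.24/2)·(-7.453957 + (-10.803682)) = -5.000122
w(0.48) ≈ -5.0001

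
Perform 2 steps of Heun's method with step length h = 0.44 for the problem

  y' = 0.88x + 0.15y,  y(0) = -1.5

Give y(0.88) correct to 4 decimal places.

-1.3593

Heun: k1 = f(x_n, y_n); k2 = f(x_n + h, y_n + h·k1); y_{n+1} = y_n + (h/2)·(k1 + k2).
x=0.000000, y=-1.500000:
  k1 = f(0.000000, -1.500000) = -0.225000
  k2 = f(0.440000, -1.599000) = 0.147350
  y ← -1.500000 + (0.44/2)·(-0.225000 + 0.147350) = -1.517083
x=0.440000, y=-1.517083:
  k1 = f(0.440000, -1.517083) = 0.159638
  k2 = f(0.880000, -1.446842) = 0.557374
  y ← -1.517083 + (0.44/2)·(0.159638 + 0.557374) = -1.359341
y(0.88) ≈ -1.3593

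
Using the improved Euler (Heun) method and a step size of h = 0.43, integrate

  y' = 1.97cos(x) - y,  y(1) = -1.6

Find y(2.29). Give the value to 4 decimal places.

Heun: k1 = f(x_n, y_n); k2 = f(x_n + h, y_n + h·k1); y_{n+1} = y_n + (h/2)·(k1 + k2).
x=1.000000, y=-1.600000:
  k1 = f(1.000000, -1.600000) = 2.664396
  k2 = f(1.430000, -0.454310) = 0.730763
  y ← -1.600000 + (0.43/2)·(2.664396 + 0.730763) = -0.870041
x=1.430000, y=-0.870041:
  k1 = f(1.430000, -0.870041) = 1.146494
  k2 = f(1.860000, -0.377048) = -0.184774
  y ← -0.870041 + (0.43/2)·(1.146494 + (-0.184774)) = -0.663271
x=1.860000, y=-0.663271:
  k1 = f(1.860000, -0.663271) = 0.101449
  k2 = f(2.290000, -0.619648) = -0.678160
  y ← -0.663271 + (0.43/2)·(0.101449 + (-0.678160)) = -0.787264
y(2.29) ≈ -0.7873

-0.7873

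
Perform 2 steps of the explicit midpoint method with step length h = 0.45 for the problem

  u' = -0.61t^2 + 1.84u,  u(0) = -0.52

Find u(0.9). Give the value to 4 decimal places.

Midpoint: k1 = f(t_n, u_n); k2 = f(t_n + h/2, u_n + (h/2)·k1); u_{n+1} = u_n + h·k2.
t=0.000000, u=-0.520000:
  k1 = f(0.000000, -0.520000) = -0.956800
  k2 = f(0.225000, -0.735280) = -1.383796
  u ← -0.520000 + 0.45·(-1.383796) = -1.142708
t=0.450000, u=-1.142708:
  k1 = f(0.450000, -1.142708) = -2.226108
  k2 = f(0.675000, -1.643583) = -3.302124
  u ← -1.142708 + 0.45·(-3.302124) = -2.628664
u(0.9) ≈ -2.6287

-2.6287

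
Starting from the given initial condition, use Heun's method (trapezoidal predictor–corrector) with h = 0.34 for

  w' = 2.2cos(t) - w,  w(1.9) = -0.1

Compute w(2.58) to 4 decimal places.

Heun: k1 = f(t_n, w_n); k2 = f(t_n + h, w_n + h·k1); w_{n+1} = w_n + (h/2)·(k1 + k2).
t=1.900000, w=-0.100000:
  k1 = f(1.900000, -0.100000) = -0.611237
  k2 = f(2.240000, -0.307821) = -1.056975
  w ← -0.100000 + (0.34/2)·(-0.611237 + (-1.056975)) = -0.383596
t=2.240000, w=-0.383596:
  k1 = f(2.240000, -0.383596) = -0.981200
  k2 = f(2.580000, -0.717204) = -1.144894
  w ← -0.383596 + (0.34/2)·(-0.981200 + (-1.144894)) = -0.745032
w(2.58) ≈ -0.7450

-0.7450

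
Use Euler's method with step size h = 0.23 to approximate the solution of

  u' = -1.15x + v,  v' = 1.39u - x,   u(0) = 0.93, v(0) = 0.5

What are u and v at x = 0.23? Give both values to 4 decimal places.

1.0450, 0.7973

Euler on (u,v): u_{n+1} = u_n + h·u', v_{n+1} = v_n + h·v'.
0.000000: (0.930000, 0.500000); f=(0.500000, 1.292700) → (1.045000, 0.797321)
(u(0.23), v(0.23)) ≈ (1.0450, 0.7973)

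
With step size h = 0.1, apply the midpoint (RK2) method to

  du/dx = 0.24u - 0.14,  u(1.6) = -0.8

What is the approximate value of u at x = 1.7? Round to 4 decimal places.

-0.8336

Midpoint: k1 = f(x_n, u_n); k2 = f(x_n + h/2, u_n + (h/2)·k1); u_{n+1} = u_n + h·k2.
x=1.600000, u=-0.800000:
  k1 = f(1.600000, -0.800000) = -0.332000
  k2 = f(1.650000, -0.816600) = -0.335984
  u ← -0.800000 + 0.1·(-0.335984) = -0.833598
u(1.7) ≈ -0.8336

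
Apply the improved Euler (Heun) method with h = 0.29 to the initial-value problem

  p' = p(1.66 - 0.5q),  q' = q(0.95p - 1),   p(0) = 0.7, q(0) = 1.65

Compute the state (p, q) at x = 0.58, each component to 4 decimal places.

Heun on (p,q): k1 = f(x_n, state_n); k2 = f(x_n + h, state_n + h·k1); state_{n+1} = state_n + (h/2)·(k1 + k2).
0.000000: (0.700000, 1.650000)
  k1 = (0.584500, -0.552750)
  predictor → (0.869505, 1.489702)
  k2 = (0.795726, -0.259164)
  → (0.900133, 1.532272)
0.290000: (0.900133, 1.532272)
  k1 = (0.804596, -0.221986)
  predictor → (1.133466, 1.467896)
  k2 = (1.049648, 0.112723)
  → (1.168998, 1.516429)
(p(0.58), q(0.58)) ≈ (1.1690, 1.5164)

1.1690, 1.5164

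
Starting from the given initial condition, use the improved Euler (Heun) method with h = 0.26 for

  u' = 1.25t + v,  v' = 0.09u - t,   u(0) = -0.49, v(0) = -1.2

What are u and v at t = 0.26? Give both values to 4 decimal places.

-0.7612, -1.2489

Heun on (u,v): k1 = f(t_n, state_n); k2 = f(t_n + h, state_n + h·k1); state_{n+1} = state_n + (h/2)·(k1 + k2).
0.000000: (-0.490000, -1.200000)
  k1 = (-1.200000, -0.044100)
  predictor → (-0.802000, -1.211466)
  k2 = (-0.886466, -0.332180)
  → (-0.761241, -1.248916)
(u(0.26), v(0.26)) ≈ (-0.7612, -1.2489)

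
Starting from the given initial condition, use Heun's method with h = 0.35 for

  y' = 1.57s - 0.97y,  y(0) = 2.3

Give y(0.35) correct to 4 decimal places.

Heun: k1 = f(s_n, y_n); k2 = f(s_n + h, y_n + h·k1); y_{n+1} = y_n + (h/2)·(k1 + k2).
s=0.000000, y=2.300000:
  k1 = f(0.000000, 2.300000) = -2.231000
  k2 = f(0.350000, 1.519150) = -0.924075
  y ← 2.300000 + (0.35/2)·(-2.231000 + (-0.924075)) = 1.747862
y(0.35) ≈ 1.7479

1.7479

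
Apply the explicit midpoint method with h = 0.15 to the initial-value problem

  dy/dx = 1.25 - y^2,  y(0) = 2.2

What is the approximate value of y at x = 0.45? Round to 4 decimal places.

1.4471

Midpoint: k1 = f(x_n, y_n); k2 = f(x_n + h/2, y_n + (h/2)·k1); y_{n+1} = y_n + h·k2.
x=0.000000, y=2.200000:
  k1 = f(0.000000, 2.200000) = -3.590000
  k2 = f(0.075000, 1.930750) = -2.477796
  y ← 2.200000 + 0.15·(-2.477796) = 1.828331
x=0.150000, y=1.828331:
  k1 = f(0.150000, 1.828331) = -2.092793
  k2 = f(0.225000, 1.671371) = -1.543482
  y ← 1.828331 + 0.15·(-1.543482) = 1.596808
x=0.300000, y=1.596808:
  k1 = f(0.300000, 1.596808) = -1.299797
  k2 = f(0.375000, 1.499324) = -0.997971
  y ← 1.596808 + 0.15·(-0.997971) = 1.447113
y(0.45) ≈ 1.4471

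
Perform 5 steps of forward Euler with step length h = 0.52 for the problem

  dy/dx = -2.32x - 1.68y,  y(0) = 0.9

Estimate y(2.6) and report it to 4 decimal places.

-2.7685

Euler: y_{n+1} = y_n + h·f(x_n, y_n).
x=0.000000, y=0.900000: f=-1.512000 → y ← 0.900000 + 0.52·(-1.512000) = 0.113760
x=0.520000, y=0.113760: f=-1.397517 → y ← 0.113760 + 0.52·(-1.397517) = -0.612949
x=1.040000, y=-0.612949: f=-1.383046 → y ← -0.612949 + 0.52·(-1.383046) = -1.332133
x=1.560000, y=-1.332133: f=-1.381217 → y ← -1.332133 + 0.52·(-1.381217) = -2.050366
x=2.080000, y=-2.050366: f=-1.380986 → y ← -2.050366 + 0.52·(-1.380986) = -2.768478
y(2.6) ≈ -2.7685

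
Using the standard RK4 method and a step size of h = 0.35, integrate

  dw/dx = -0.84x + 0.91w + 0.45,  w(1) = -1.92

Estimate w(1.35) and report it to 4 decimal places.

-2.8581

RK4: k1 = f(x_n, w_n); k2 = f(x_n + h/2, w_n + (h/2)·k1); k3 = f(x_n + h/2, w_n + (h/2)·k2); k4 = f(x_n + h, w_n + h·k3); w_{n+1} = w_n + (h/6)·(k1 + 2k2 + 2k3 + k4).
x=1.000000, w=-1.920000:
  k1 = f(1.000000, -1.920000) = -2.137200
  k2 = f(1.175000, -2.294010) = -2.624549
  k3 = f(1.175000, -2.379296) = -2.702159
  k4 = f(1.350000, -2.865756) = -3.291838
  w ← -1.920000 + (0.35/6)·(k1 + 2k2 + 2k3 + k4) = -2.858143
w(1.35) ≈ -2.8581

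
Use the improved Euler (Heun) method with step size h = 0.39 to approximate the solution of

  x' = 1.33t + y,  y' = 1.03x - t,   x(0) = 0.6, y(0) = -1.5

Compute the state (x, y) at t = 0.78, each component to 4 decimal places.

-0.1168, -1.6883

Heun on (x,y): k1 = f(t_n, state_n); k2 = f(t_n + h, state_n + h·k1); state_{n+1} = state_n + (h/2)·(k1 + k2).
0.000000: (0.600000, -1.500000)
  k1 = (-1.500000, 0.618000)
  predictor → (0.015000, -1.258980)
  k2 = (-0.740280, -0.374550)
  → (0.163145, -1.452527)
0.390000: (0.163145, -1.452527)
  k1 = (-0.933827, -0.221960)
  predictor → (-0.201047, -1.539092)
  k2 = (-0.501692, -0.987079)
  → (-0.116781, -1.688290)
(x(0.78), y(0.78)) ≈ (-0.1168, -1.6883)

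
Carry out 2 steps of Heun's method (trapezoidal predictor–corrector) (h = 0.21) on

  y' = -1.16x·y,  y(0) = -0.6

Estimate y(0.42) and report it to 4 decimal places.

-0.5413

Heun: k1 = f(x_n, y_n); k2 = f(x_n + h, y_n + h·k1); y_{n+1} = y_n + (h/2)·(k1 + k2).
x=0.000000, y=-0.600000:
  k1 = f(0.000000, -0.600000) = 0.000000
  k2 = f(0.210000, -0.600000) = 0.146160
  y ← -0.600000 + (0.21/2)·(0.000000 + 0.146160) = -0.584653
x=0.210000, y=-0.584653:
  k1 = f(0.210000, -0.584653) = 0.142422
  k2 = f(0.420000, -0.554745) = 0.270272
  y ← -0.584653 + (0.21/2)·(0.142422 + 0.270272) = -0.541320
y(0.42) ≈ -0.5413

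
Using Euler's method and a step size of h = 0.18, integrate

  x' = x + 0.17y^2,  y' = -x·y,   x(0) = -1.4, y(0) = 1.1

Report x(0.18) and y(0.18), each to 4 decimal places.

-1.6150, 1.3772

Euler on (x,y): x_{n+1} = x_n + h·x', y_{n+1} = y_n + h·y'.
0.000000: (-1.400000, 1.100000); f=(-1.194300, 1.540000) → (-1.614974, 1.377200)
(x(0.18), y(0.18)) ≈ (-1.6150, 1.3772)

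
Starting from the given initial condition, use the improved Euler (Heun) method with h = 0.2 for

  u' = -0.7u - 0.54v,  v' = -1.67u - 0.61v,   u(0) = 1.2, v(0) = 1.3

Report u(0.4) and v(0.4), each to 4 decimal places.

0.7600, 0.4727

Heun on (u,v): k1 = f(x_n, state_n); k2 = f(x_n + h, state_n + h·k1); state_{n+1} = state_n + (h/2)·(k1 + k2).
0.000000: (1.200000, 1.300000)
  k1 = (-1.542000, -2.797000)
  predictor → (0.891600, 0.740600)
  k2 = (-1.024044, -1.940738)
  → (0.943396, 0.826226)
0.200000: (0.943396, 0.826226)
  k1 = (-1.106539, -2.079469)
  predictor → (0.722088, 0.410332)
  k2 = (-0.727041, -1.456189)
  → (0.760038, 0.472660)
(u(0.4), v(0.4)) ≈ (0.7600, 0.4727)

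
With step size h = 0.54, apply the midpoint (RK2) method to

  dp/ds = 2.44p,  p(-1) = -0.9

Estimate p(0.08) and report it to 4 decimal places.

-9.1334

Midpoint: k1 = f(s_n, p_n); k2 = f(s_n + h/2, p_n + (h/2)·k1); p_{n+1} = p_n + h·k2.
s=-1.000000, p=-0.900000:
  k1 = f(-1.000000, -0.900000) = -2.196000
  k2 = f(-0.730000, -1.492920) = -3.642725
  p ← -0.900000 + 0.54·(-3.642725) = -2.867071
s=-0.460000, p=-2.867071:
  k1 = f(-0.460000, -2.867071) = -6.995654
  k2 = f(-0.190000, -4.755898) = -11.604391
  p ← -2.867071 + 0.54·(-11.604391) = -9.133443
p(0.08) ≈ -9.1334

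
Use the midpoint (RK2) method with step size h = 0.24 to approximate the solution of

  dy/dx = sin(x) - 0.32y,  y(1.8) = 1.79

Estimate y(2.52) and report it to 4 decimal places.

1.9400

Midpoint: k1 = f(x_n, y_n); k2 = f(x_n + h/2, y_n + (h/2)·k1); y_{n+1} = y_n + h·k2.
x=1.800000, y=1.790000:
  k1 = f(1.800000, 1.790000) = 0.401048
  k2 = f(1.920000, 1.838126) = 0.351445
  y ← 1.790000 + 0.24·0.351445 = 1.874347
x=2.040000, y=1.874347:
  k1 = f(2.040000, 1.874347) = 0.292138
  k2 = f(2.160000, 1.909403) = 0.220374
  y ← 1.874347 + 0.24·0.220374 = 1.927237
x=2.280000, y=1.927237:
  k1 = f(2.280000, 1.927237) = 0.142165
  k2 = f(2.400000, 1.944297) = 0.053288
  y ← 1.927237 + 0.24·0.053288 = 1.940026
y(2.52) ≈ 1.9400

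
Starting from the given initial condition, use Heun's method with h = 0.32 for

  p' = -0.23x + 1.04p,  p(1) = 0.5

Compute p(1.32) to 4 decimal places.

0.5965

Heun: k1 = f(x_n, p_n); k2 = f(x_n + h, p_n + h·k1); p_{n+1} = p_n + (h/2)·(k1 + k2).
x=1.000000, p=0.500000:
  k1 = f(1.000000, 0.500000) = 0.290000
  k2 = f(1.320000, 0.592800) = 0.312912
  p ← 0.500000 + (0.32/2)·(0.290000 + 0.312912) = 0.596466
p(1.32) ≈ 0.5965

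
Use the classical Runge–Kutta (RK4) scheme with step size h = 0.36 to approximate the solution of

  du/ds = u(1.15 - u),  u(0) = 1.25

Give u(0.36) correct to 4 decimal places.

RK4: k1 = f(s_n, u_n); k2 = f(s_n + h/2, u_n + (h/2)·k1); k3 = f(s_n + h/2, u_n + (h/2)·k2); k4 = f(s_n + h, u_n + h·k3); u_{n+1} = u_n + (h/6)·(k1 + 2k2 + 2k3 + k4).
s=0.000000, u=1.250000:
  k1 = f(0.000000, 1.250000) = -0.125000
  k2 = f(0.180000, 1.227500) = -0.095131
  k3 = f(0.180000, 1.232876) = -0.102176
  k4 = f(0.360000, 1.213217) = -0.076695
  u ← 1.250000 + (0.36/6)·(k1 + 2k2 + 2k3 + k4) = 1.214221
u(0.36) ≈ 1.2142

1.2142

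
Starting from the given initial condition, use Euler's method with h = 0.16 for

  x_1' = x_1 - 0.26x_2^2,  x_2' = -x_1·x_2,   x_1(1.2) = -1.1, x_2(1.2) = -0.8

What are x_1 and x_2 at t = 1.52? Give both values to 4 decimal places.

-1.5479, -1.1369

Euler on (x_1,x_2): x_1_{n+1} = x_1_n + h·x_1', x_2_{n+1} = x_2_n + h·x_2'.
1.200000: (-1.100000, -0.800000); f=(-1.266400, -0.880000) → (-1.302624, -0.940800)
1.360000: (-1.302624, -0.940800); f=(-1.532751, -1.225509) → (-1.547864, -1.136881)
(x_1(1.52), x_2(1.52)) ≈ (-1.5479, -1.1369)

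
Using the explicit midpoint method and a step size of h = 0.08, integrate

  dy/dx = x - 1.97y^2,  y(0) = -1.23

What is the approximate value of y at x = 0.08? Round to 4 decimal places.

-1.5137

Midpoint: k1 = f(x_n, y_n); k2 = f(x_n + h/2, y_n + (h/2)·k1); y_{n+1} = y_n + h·k2.
x=0.000000, y=-1.230000:
  k1 = f(0.000000, -1.230000) = -2.980413
  k2 = f(0.040000, -1.349217) = -3.546159
  y ← -1.230000 + 0.08·(-3.546159) = -1.513693
y(0.08) ≈ -1.5137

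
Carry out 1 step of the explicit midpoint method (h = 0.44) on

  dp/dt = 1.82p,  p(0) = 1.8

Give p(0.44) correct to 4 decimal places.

3.8186

Midpoint: k1 = f(t_n, p_n); k2 = f(t_n + h/2, p_n + (h/2)·k1); p_{n+1} = p_n + h·k2.
t=0.000000, p=1.800000:
  k1 = f(0.000000, 1.800000) = 3.276000
  k2 = f(0.220000, 2.520720) = 4.587710
  p ← 1.800000 + 0.44·4.587710 = 3.818593
p(0.44) ≈ 3.8186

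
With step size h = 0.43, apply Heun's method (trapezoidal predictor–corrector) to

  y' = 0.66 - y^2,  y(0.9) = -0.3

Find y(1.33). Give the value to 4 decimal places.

Heun: k1 = f(t_n, y_n); k2 = f(t_n + h, y_n + h·k1); y_{n+1} = y_n + (h/2)·(k1 + k2).
t=0.900000, y=-0.300000:
  k1 = f(0.900000, -0.300000) = 0.570000
  k2 = f(1.330000, -0.054900) = 0.656986
  y ← -0.300000 + (0.43/2)·(0.570000 + 0.656986) = -0.036198
y(1.33) ≈ -0.0362

-0.0362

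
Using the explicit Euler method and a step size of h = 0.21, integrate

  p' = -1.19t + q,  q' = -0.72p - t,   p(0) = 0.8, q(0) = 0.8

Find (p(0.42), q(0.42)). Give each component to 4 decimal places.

1.0581, 0.4886

Euler on (p,q): p_{n+1} = p_n + h·p', q_{n+1} = q_n + h·q'.
0.000000: (0.800000, 0.800000); f=(0.800000, -0.576000) → (0.968000, 0.679040)
0.210000: (0.968000, 0.679040); f=(0.429140, -0.906960) → (1.058119, 0.488578)
(p(0.42), q(0.42)) ≈ (1.0581, 0.4886)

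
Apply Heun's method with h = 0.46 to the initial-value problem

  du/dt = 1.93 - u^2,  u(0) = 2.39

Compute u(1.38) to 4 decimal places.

Heun: k1 = f(t_n, u_n); k2 = f(t_n + h, u_n + h·k1); u_{n+1} = u_n + (h/2)·(k1 + k2).
t=0.000000, u=2.390000:
  k1 = f(0.000000, 2.390000) = -3.782100
  k2 = f(0.460000, 0.650234) = 1.507196
  u ← 2.390000 + (0.46/2)·(-3.782100 + 1.507196) = 1.866772
t=0.460000, u=1.866772:
  k1 = f(0.460000, 1.866772) = -1.554838
  k2 = f(0.920000, 1.151547) = 0.603940
  u ← 1.866772 + (0.46/2)·(-1.554838 + 0.603940) = 1.648066
t=0.920000, u=1.648066:
  k1 = f(0.920000, 1.648066) = -0.786120
  k2 = f(1.380000, 1.286450) = 0.275046
  u ← 1.648066 + (0.46/2)·(-0.786120 + 0.275046) = 1.530518
u(1.38) ≈ 1.5305

1.5305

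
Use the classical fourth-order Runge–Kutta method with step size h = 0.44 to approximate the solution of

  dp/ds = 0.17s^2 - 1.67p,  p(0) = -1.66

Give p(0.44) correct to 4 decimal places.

RK4: k1 = f(s_n, p_n); k2 = f(s_n + h/2, p_n + (h/2)·k1); k3 = f(s_n + h/2, p_n + (h/2)·k2); k4 = f(s_n + h, p_n + h·k3); p_{n+1} = p_n + (h/6)·(k1 + 2k2 + 2k3 + k4).
s=0.000000, p=-1.660000:
  k1 = f(0.000000, -1.660000) = 2.772200
  k2 = f(0.220000, -1.050116) = 1.761922
  k3 = f(0.220000, -1.272377) = 2.133098
  k4 = f(0.440000, -0.721437) = 1.237712
  p ← -1.660000 + (0.44/6)·(k1 + 2k2 + 2k3 + k4) = -0.794670
p(0.44) ≈ -0.7947

-0.7947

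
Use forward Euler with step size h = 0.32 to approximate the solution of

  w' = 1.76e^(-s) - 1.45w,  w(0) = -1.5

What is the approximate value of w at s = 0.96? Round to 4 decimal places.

0.4470

Euler: w_{n+1} = w_n + h·f(s_n, w_n).
s=0.000000, w=-1.500000: f=3.935000 → w ← -1.500000 + 0.32·3.935000 = -0.240800
s=0.320000, w=-0.240800: f=1.627182 → w ← -0.240800 + 0.32·1.627182 = 0.279898
s=0.640000, w=0.279898: f=0.522182 → w ← 0.279898 + 0.32·0.522182 = 0.446997
w(0.96) ≈ 0.4470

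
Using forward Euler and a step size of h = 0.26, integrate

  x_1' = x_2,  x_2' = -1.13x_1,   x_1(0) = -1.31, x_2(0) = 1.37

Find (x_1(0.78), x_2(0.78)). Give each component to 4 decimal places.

Euler on (x_1,x_2): x_1_{n+1} = x_1_n + h·x_1', x_2_{n+1} = x_2_n + h·x_2'.
0.000000: (-1.310000, 1.370000); f=(1.370000, 1.480300) → (-0.953800, 1.754878)
0.260000: (-0.953800, 1.754878); f=(1.754878, 1.077794) → (-0.497532, 2.035104)
0.520000: (-0.497532, 2.035104); f=(2.035104, 0.562211) → (0.031595, 2.181279)
(x_1(0.78), x_2(0.78)) ≈ (0.0316, 2.1813)

0.0316, 2.1813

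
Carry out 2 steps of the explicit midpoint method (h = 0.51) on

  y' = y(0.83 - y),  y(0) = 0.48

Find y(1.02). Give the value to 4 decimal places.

0.6322

Midpoint: k1 = f(t_n, y_n); k2 = f(t_n + h/2, y_n + (h/2)·k1); y_{n+1} = y_n + h·k2.
t=0.000000, y=0.480000:
  k1 = f(0.000000, 0.480000) = 0.168000
  k2 = f(0.255000, 0.522840) = 0.160596
  y ← 0.480000 + 0.51·0.160596 = 0.561904
t=0.510000, y=0.561904:
  k1 = f(0.510000, 0.561904) = 0.150644
  k2 = f(0.765000, 0.600318) = 0.137882
  y ← 0.561904 + 0.51·0.137882 = 0.632224
y(1.02) ≈ 0.6322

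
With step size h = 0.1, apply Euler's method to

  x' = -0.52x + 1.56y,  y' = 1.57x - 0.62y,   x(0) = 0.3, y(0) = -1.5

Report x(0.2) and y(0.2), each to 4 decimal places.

Euler on (x,y): x_{n+1} = x_n + h·x', y_{n+1} = y_n + h·y'.
0.000000: (0.300000, -1.500000); f=(-2.496000, 1.401000) → (0.050400, -1.359900)
0.100000: (0.050400, -1.359900); f=(-2.147652, 0.922266) → (-0.164365, -1.267673)
(x(0.2), y(0.2)) ≈ (-0.1644, -1.2677)

-0.1644, -1.2677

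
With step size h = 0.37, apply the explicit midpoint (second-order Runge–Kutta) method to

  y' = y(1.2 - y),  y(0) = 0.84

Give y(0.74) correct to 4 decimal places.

1.0189

Midpoint: k1 = f(t_n, y_n); k2 = f(t_n + h/2, y_n + (h/2)·k1); y_{n+1} = y_n + h·k2.
t=0.000000, y=0.840000:
  k1 = f(0.000000, 0.840000) = 0.302400
  k2 = f(0.185000, 0.895944) = 0.272417
  y ← 0.840000 + 0.37·0.272417 = 0.940794
t=0.370000, y=0.940794:
  k1 = f(0.370000, 0.940794) = 0.243859
  k2 = f(0.555000, 0.985908) = 0.211075
  y ← 0.940794 + 0.37·0.211075 = 1.018892
y(0.74) ≈ 1.0189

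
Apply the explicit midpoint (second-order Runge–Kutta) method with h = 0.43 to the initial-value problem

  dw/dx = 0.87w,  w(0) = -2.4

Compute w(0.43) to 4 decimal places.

Midpoint: k1 = f(x_n, w_n); k2 = f(x_n + h/2, w_n + (h/2)·k1); w_{n+1} = w_n + h·k2.
x=0.000000, w=-2.400000:
  k1 = f(0.000000, -2.400000) = -2.088000
  k2 = f(0.215000, -2.848920) = -2.478560
  w ← -2.400000 + 0.43·(-2.478560) = -3.465781
w(0.43) ≈ -3.4658

-3.4658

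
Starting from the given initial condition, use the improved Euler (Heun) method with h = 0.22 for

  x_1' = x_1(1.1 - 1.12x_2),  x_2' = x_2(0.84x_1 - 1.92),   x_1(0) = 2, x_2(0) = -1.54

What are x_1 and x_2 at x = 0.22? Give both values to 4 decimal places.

3.5966, -1.6284

Heun on (x_1,x_2): k1 = f(x_n, state_n); k2 = f(x_n + h, state_n + h·k1); state_{n+1} = state_n + (h/2)·(k1 + k2).
0.000000: (2.000000, -1.540000)
  k1 = (5.649600, 0.369600)
  predictor → (3.242912, -1.458688)
  k2 = (8.865248, -1.172852)
  → (3.596633, -1.628358)
(x_1(0.22), x_2(0.22)) ≈ (3.5966, -1.6284)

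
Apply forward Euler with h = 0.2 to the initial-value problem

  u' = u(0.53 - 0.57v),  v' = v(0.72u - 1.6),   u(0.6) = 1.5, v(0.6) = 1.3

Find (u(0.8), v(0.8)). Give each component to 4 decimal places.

Euler on (u,v): u_{n+1} = u_n + h·u', v_{n+1} = v_n + h·v'.
0.600000: (1.500000, 1.300000); f=(-0.316500, -0.676000) → (1.436700, 1.164800)
(u(0.8), v(0.8)) ≈ (1.4367, 1.1648)

1.4367, 1.1648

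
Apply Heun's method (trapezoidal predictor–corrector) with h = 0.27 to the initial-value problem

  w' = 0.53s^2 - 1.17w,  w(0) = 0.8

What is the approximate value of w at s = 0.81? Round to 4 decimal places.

0.3983

Heun: k1 = f(s_n, w_n); k2 = f(s_n + h, w_n + h·k1); w_{n+1} = w_n + (h/2)·(k1 + k2).
s=0.000000, w=0.800000:
  k1 = f(0.000000, 0.800000) = -0.936000
  k2 = f(0.270000, 0.547280) = -0.601681
  w ← 0.800000 + (0.27/2)·(-0.936000 + (-0.601681)) = 0.592413
s=0.270000, w=0.592413:
  k1 = f(0.270000, 0.592413) = -0.654486
  k2 = f(0.540000, 0.415702) = -0.331823
  w ← 0.592413 + (0.27/2)·(-0.654486 + (-0.331823)) = 0.459261
s=0.540000, w=0.459261:
  k1 = f(0.540000, 0.459261) = -0.382788
  k2 = f(0.810000, 0.355909) = -0.068680
  w ← 0.459261 + (0.27/2)·(-0.382788 + (-0.068680)) = 0.398313
w(0.81) ≈ 0.3983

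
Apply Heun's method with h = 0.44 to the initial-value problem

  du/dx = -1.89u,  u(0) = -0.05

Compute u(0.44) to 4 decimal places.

Heun: k1 = f(x_n, u_n); k2 = f(x_n + h, u_n + h·k1); u_{n+1} = u_n + (h/2)·(k1 + k2).
x=0.000000, u=-0.050000:
  k1 = f(0.000000, -0.050000) = 0.094500
  k2 = f(0.440000, -0.008420) = 0.015914
  u ← -0.050000 + (0.44/2)·(0.094500 + 0.015914) = -0.025709
u(0.44) ≈ -0.0257

-0.0257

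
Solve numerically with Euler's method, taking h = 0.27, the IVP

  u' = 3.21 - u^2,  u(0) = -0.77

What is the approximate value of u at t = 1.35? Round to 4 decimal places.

Euler: u_{n+1} = u_n + h·f(t_n, u_n).
t=0.000000, u=-0.770000: f=2.617100 → u ← -0.770000 + 0.27·2.617100 = -0.063383
t=0.270000, u=-0.063383: f=3.205983 → u ← -0.063383 + 0.27·3.205983 = 0.802232
t=0.540000, u=0.802232: f=2.566423 → u ← 0.802232 + 0.27·2.566423 = 1.495167
t=0.810000, u=1.495167: f=0.974477 → u ← 1.495167 + 0.27·0.974477 = 1.758275
t=1.080000, u=1.758275: f=0.118468 → u ← 1.758275 + 0.27·0.118468 = 1.790262
u(1.35) ≈ 1.7903

1.7903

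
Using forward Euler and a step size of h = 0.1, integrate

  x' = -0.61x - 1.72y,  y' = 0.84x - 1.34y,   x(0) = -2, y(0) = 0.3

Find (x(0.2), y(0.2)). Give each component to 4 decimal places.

Euler on (x,y): x_{n+1} = x_n + h·x', y_{n+1} = y_n + h·y'.
0.000000: (-2.000000, 0.300000); f=(0.704000, -2.082000) → (-1.929600, 0.091800)
0.100000: (-1.929600, 0.091800); f=(1.019160, -1.743876) → (-1.827684, -0.082588)
(x(0.2), y(0.2)) ≈ (-1.8277, -0.0826)

-1.8277, -0.0826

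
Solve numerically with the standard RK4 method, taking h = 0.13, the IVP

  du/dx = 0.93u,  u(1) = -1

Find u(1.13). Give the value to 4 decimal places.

-1.1285

RK4: k1 = f(x_n, u_n); k2 = f(x_n + h/2, u_n + (h/2)·k1); k3 = f(x_n + h/2, u_n + (h/2)·k2); k4 = f(x_n + h, u_n + h·k3); u_{n+1} = u_n + (h/6)·(k1 + 2k2 + 2k3 + k4).
x=1.000000, u=-1.000000:
  k1 = f(1.000000, -1.000000) = -0.930000
  k2 = f(1.065000, -1.060450) = -0.986218
  k3 = f(1.065000, -1.064104) = -0.989617
  k4 = f(1.130000, -1.128650) = -1.049645
  u ← -1.000000 + (0.13/6)·(k1 + 2k2 + 2k3 + k4) = -1.128512
u(1.13) ≈ -1.1285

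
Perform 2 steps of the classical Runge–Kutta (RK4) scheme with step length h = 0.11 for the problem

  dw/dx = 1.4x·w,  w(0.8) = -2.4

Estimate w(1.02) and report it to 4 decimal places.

-3.1764

RK4: k1 = f(x_n, w_n); k2 = f(x_n + h/2, w_n + (h/2)·k1); k3 = f(x_n + h/2, w_n + (h/2)·k2); k4 = f(x_n + h, w_n + h·k3); w_{n+1} = w_n + (h/6)·(k1 + 2k2 + 2k3 + k4).
x=0.800000, w=-2.400000:
  k1 = f(0.800000, -2.400000) = -2.688000
  k2 = f(0.855000, -2.547840) = -3.049764
  k3 = f(0.855000, -2.567737) = -3.073581
  k4 = f(0.910000, -2.738094) = -3.488332
  w ← -2.400000 + (0.11/6)·(k1 + 2k2 + 2k3 + k4) = -2.737755
x=0.910000, w=-2.737755:
  k1 = f(0.910000, -2.737755) = -3.487900
  k2 = f(0.965000, -2.929590) = -3.957876
  k3 = f(0.965000, -2.955439) = -3.992798
  k4 = f(1.020000, -3.176963) = -4.536703
  w ← -2.737755 + (0.11/6)·(k1 + 2k2 + 2k3 + k4) = -3.176398
w(1.02) ≈ -3.1764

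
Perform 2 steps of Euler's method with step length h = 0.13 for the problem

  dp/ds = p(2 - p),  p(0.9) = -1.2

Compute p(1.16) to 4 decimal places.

Euler: p_{n+1} = p_n + h·f(s_n, p_n).
s=0.900000, p=-1.200000: f=-3.840000 → p ← -1.200000 + 0.13·(-3.840000) = -1.699200
s=1.030000, p=-1.699200: f=-6.285681 → p ← -1.699200 + 0.13·(-6.285681) = -2.516338
p(1.16) ≈ -2.5163

-2.5163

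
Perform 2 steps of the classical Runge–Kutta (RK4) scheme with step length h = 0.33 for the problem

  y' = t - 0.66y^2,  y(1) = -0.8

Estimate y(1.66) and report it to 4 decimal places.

-0.0459

RK4: k1 = f(t_n, y_n); k2 = f(t_n + h/2, y_n + (h/2)·k1); k3 = f(t_n + h/2, y_n + (h/2)·k2); k4 = f(t_n + h, y_n + h·k3); y_{n+1} = y_n + (h/6)·(k1 + 2k2 + 2k3 + k4).
t=1.000000, y=-0.800000:
  k1 = f(1.000000, -0.800000) = 0.577600
  k2 = f(1.165000, -0.704696) = 0.837246
  k3 = f(1.165000, -0.661854) = 0.875886
  k4 = f(1.330000, -0.510958) = 1.157689
  y ← -0.800000 + (0.33/6)·(k1 + 2k2 + 2k3 + k4) = -0.516115
t=1.330000, y=-0.516115:
  k1 = f(1.330000, -0.516115) = 1.154193
  k2 = f(1.495000, -0.325673) = 1.424999
  k3 = f(1.495000, -0.280990) = 1.442890
  k4 = f(1.660000, -0.039961) = 1.658946
  y ← -0.516115 + (0.33/6)·(k1 + 2k2 + 2k3 + k4) = -0.045924
y(1.66) ≈ -0.0459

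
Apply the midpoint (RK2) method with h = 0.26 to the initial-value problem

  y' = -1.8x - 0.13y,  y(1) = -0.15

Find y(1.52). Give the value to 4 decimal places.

-1.2844

Midpoint: k1 = f(x_n, y_n); k2 = f(x_n + h/2, y_n + (h/2)·k1); y_{n+1} = y_n + h·k2.
x=1.000000, y=-0.150000:
  k1 = f(1.000000, -0.150000) = -1.780500
  k2 = f(1.130000, -0.381465) = -1.984410
  y ← -0.150000 + 0.26·(-1.984410) = -0.665946
x=1.260000, y=-0.665946:
  k1 = f(1.260000, -0.665946) = -2.181427
  k2 = f(1.390000, -0.949532) = -2.378561
  y ← -0.665946 + 0.26·(-2.378561) = -1.284372
y(1.52) ≈ -1.2844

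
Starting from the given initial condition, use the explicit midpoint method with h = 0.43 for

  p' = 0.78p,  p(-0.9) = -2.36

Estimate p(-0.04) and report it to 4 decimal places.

Midpoint: k1 = f(x_n, p_n); k2 = f(x_n + h/2, p_n + (h/2)·k1); p_{n+1} = p_n + h·k2.
x=-0.900000, p=-2.360000:
  k1 = f(-0.900000, -2.360000) = -1.840800
  k2 = f(-0.685000, -2.755772) = -2.149502
  p ← -2.360000 + 0.43·(-2.149502) = -3.284286
x=-0.470000, p=-3.284286:
  k1 = f(-0.470000, -3.284286) = -2.561743
  k2 = f(-0.255000, -3.835061) = -2.991347
  p ← -3.284286 + 0.43·(-2.991347) = -4.570565
p(-0.04) ≈ -4.5706

-4.5706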